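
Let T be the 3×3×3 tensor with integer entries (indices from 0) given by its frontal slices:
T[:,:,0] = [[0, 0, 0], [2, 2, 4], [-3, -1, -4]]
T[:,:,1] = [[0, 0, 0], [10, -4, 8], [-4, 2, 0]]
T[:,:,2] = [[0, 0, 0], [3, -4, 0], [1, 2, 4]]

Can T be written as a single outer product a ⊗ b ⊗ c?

The mode-2 unfolding of T (rows indexed by j, columns by (i,k) = (0,0), (0,1), (0,2), (1,0), (1,1), (1,2), (2,0), (2,1), (2,2)) is [[0, 0, 0, 2, 10, 3, -3, -4, 1], [0, 0, 0, 2, -4, -4, -1, 2, 2], [0, 0, 0, 4, 8, 0, -4, 0, 4]].
There the 3×3 minor on rows j ∈ {0, 1, 2}, columns (i,k) ∈ {(1,0), (1,1), (2,0)} is det [[2, 10, -3], [2, -4, -1], [4, 8, -4]] = -8 ≠ 0, so this unfolding has rank ≥ 3; CP rank is at least every unfolding rank, so rank(T) ≥ 3.
In particular rank(T) ≥ 3 > 1, so T is not rank-1.

No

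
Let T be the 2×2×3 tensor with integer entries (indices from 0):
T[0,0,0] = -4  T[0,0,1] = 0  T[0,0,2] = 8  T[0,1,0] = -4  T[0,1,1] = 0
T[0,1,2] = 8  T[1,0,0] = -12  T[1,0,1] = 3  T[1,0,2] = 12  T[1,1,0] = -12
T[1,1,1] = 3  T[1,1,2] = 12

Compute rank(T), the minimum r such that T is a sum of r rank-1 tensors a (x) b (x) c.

2

Lower bound: the mode-3 unfolding of T (rows indexed by k, columns by (i,j) = (0,0), (0,1), (1,0), (1,1)) is [[-4, -4, -12, -12], [0, 0, 3, 3], [8, 8, 12, 12]].
There the 2×2 minor on rows k ∈ {0, 1}, columns (i,j) ∈ {(0,0), (1,0)} is det [[-4, -12], [0, 3]] = -12 ≠ 0, so this unfolding has rank ≥ 2; CP rank is at least every unfolding rank, so rank(T) ≥ 2. (Unfolding ranks only ever bound the CP rank from below — rank(T) can be strictly larger than all of them — so the matching upper bound has to come from an explicit 2-term decomposition.)
Upper bound — finding two terms. Every mode-2 slice of T is a multiple of one matrix: T[:,j,:] = b[j]·M with b = [1, 1] and M = [[-4, 0, 8], [-12, 3, 12]] (rows indexed by i, columns by k). So it suffices to write M as a sum of two rank-1 matrices.
Splitting M by its rows (i = 0, 1), M = [1, 0][-4, 0, 8]ᵀ + [0, 1][-12, 3, 12]ᵀ.
Hence T = [1, 0] (x) [1, 1] (x) [-4, 0, 8] + [0, 1] (x) [1, 1] (x) [-12, 3, 12], so rank(T) ≤ 2.
These bounds meet, so rank(T) = 2.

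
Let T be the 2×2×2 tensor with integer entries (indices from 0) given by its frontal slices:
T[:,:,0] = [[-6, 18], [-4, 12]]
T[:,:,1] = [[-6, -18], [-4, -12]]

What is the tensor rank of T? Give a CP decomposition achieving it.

Lower bound: the mode-3 unfolding of T (rows indexed by k, columns by (i,j) = (0,0), (0,1), (1,0), (1,1)) is [[-6, 18, -4, 12], [-6, -18, -4, -12]].
There the 2×2 minor on rows k ∈ {0, 1}, columns (i,j) ∈ {(0,0), (0,1)} is det [[-6, 18], [-6, -18]] = 216 ≠ 0, so this unfolding has rank ≥ 2; CP rank is at least every unfolding rank, so rank(T) ≥ 2. (This is only a lower bound: in general the CP rank may exceed every unfolding rank, so we still need to exhibit 2 rank-1 terms summing to T.)
Upper bound — finding two terms. Every mode-1 slice of T is a multiple of one matrix: T[i,:,:] = a[i]·M with a = [3, 2] and M = [[-2, -2], [6, -6]] (rows indexed by j, columns by k). So it suffices to write M as a sum of two rank-1 matrices.
Splitting M by its rows (j = 0, 1), M = [1, 0][-2, -2]ᵀ + [0, 1][6, -6]ᵀ.
Hence T = [3, 2] ⊗ [1, 0] ⊗ [-2, -2] + [3, 2] ⊗ [0, 1] ⊗ [6, -6], so rank(T) ≤ 2.
These bounds meet, so rank(T) = 2.
Check entry T[0,1,0] = 18: (3)·(0)·(-2) + (3)·(1)·(6) = 18.

rank(T) = 2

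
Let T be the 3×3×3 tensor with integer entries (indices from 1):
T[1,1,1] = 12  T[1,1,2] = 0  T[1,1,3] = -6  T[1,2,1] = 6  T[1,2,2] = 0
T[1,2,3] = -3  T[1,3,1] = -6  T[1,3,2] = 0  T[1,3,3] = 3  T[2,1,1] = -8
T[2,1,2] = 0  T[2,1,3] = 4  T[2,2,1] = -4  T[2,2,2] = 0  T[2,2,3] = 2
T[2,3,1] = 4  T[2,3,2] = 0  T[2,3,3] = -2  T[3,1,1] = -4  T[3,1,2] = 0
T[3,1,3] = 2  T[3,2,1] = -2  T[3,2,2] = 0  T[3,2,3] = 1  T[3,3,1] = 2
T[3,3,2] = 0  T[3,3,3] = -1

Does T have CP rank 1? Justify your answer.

Yes

If T = a ⊗ b ⊗ c then every fibre of T is a multiple of the corresponding factor, so read the factors off the fibres through the nonzero entry T[1,1,1] = 12.
The mode-1 fibre T[:,1,1] = [12, -8, -4] gives a = (3, -2, -1) (primitive direction); the mode-2 fibre T[1,:,1] = [12, 6, -6] gives b = (2, 1, -1); then c[k] = T[1,1,k] / (a[1]·b[1]) = [12, 0, -6] / 6 = (2, 0, -1).
Expanding (3, -2, -1) ⊗ (2, 1, -1) ⊗ (2, 0, -1) reproduces all 27 entries of T, so T = (3, -2, -1) ⊗ (2, 1, -1) ⊗ (2, 0, -1) and rank(T) ≤ 1.
Equivalently every frontal slice T[:,:,k] is c[k] times the rank-1 matrix (3, -2, -1) ⊗ (2, 1, -1). So T has rank 1 (it is nonzero).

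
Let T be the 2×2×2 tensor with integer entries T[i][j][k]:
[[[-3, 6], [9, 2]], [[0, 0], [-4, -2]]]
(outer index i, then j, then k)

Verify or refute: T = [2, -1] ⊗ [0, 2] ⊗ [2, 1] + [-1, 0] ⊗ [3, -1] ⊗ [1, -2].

Reconstruct entrywise from the claimed factors. For example, T[0,1,1] = 2 and Σₗ aₗ[0]bₗ[1]cₗ[1] = (2)·(2)·(1) + (-1)·(-1)·(-2) = 2; checking all 8 entries, every one matches. The claim holds.

Yes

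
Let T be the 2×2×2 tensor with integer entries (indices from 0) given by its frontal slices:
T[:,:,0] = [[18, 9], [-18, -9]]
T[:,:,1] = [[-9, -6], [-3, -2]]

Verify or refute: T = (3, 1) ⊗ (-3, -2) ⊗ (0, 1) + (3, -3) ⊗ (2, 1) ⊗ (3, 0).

Yes

Reconstruct entrywise from the claimed factors. For example, T[1,1,0] = -9 and Σₗ aₗ[1]bₗ[1]cₗ[0] = (1)·(-2)·(0) + (-3)·(1)·(3) = -9; checking all 8 entries, every one matches. The claim holds.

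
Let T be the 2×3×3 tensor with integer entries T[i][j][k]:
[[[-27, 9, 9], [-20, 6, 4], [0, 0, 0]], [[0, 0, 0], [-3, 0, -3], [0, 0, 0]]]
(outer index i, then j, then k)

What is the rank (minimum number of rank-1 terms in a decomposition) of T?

2

Lower bound: the mode-1 unfolding of T (rows indexed by i, columns by (j,k) = (0,0), (0,1), (0,2), (1,0), (1,1), (1,2), (2,0), (2,1), (2,2)) is [[-27, 9, 9, -20, 6, 4, 0, 0, 0], [0, 0, 0, -3, 0, -3, 0, 0, 0]].
There the 2×2 minor on rows i ∈ {0, 1}, columns (j,k) ∈ {(0,0), (1,0)} is det [[-27, -20], [0, -3]] = 81 ≠ 0, so this unfolding has rank ≥ 2; CP rank is at least every unfolding rank, so rank(T) ≥ 2. (Unfolding ranks only ever bound the CP rank from below — rank(T) can be strictly larger than all of them — so the matching upper bound has to come from an explicit 2-term decomposition.)
Upper bound — finding two terms. Write S_k = T[:,:,k] for the frontal slices: S₀ = [[-27, -20, 0], [0, -3, 0]], S₁ = [[9, 6, 0], [0, 0, 0]], S₂ = [[9, 4, 0], [0, -3, 0]].
If T = a₁ ⊗ b₁ ⊗ c₁ + a₂ ⊗ b₂ ⊗ c₂ then each S_k = c₁[k]·a₁b₁ᵀ + c₂[k]·a₂b₂ᵀ. S₀ and S₁ are linearly independent, so a₁b₁ᵀ and a₂b₂ᵀ must span the same plane of matrices: they are the rank-1 matrices of the form x·S₀ + y·S₁.
The 2×2 minor of x·S₀ + y·S₁ on rows {0,1}, columns {0,1} is 81·x² − 27·xy = 27·(3·x − y)(x), vanishing at (x:y) = (1:3) and (0:1).
M₁ = S₀ + 3·S₁ = [[0, -2, 0], [0, -3, 0]] = −(2, 3)(0, 1, 0)ᵀ and M₂ = S₁ = [[9, 6, 0], [0, 0, 0]] = 3·(1, 0)(3, 2, 0)ᵀ, so take a₁ = (2, 3), b₁ = (0, 1, 0), a₂ = (1, 0), b₂ = (3, 2, 0).
Each slice is an integer combination of E₁ = a₁b₁ᵀ and E₂ = a₂b₂ᵀ: S₀ = −E₁ − 9·E₂, S₁ = 3·E₂, S₂ = −E₁ + 3·E₂; reading off coefficients, c₁ = (-1, 0, -1) and c₂ = (-9, 3, 3).
Hence T = (2, 3) ⊗ (0, 1, 0) ⊗ (-1, 0, -1) + (1, 0) ⊗ (3, 2, 0) ⊗ (-9, 3, 3), so rank(T) ≤ 2.
These bounds meet, so rank(T) = 2.
Check entry T[0,1,2] = 4: (2)·(1)·(-1) + (1)·(2)·(3) = 4.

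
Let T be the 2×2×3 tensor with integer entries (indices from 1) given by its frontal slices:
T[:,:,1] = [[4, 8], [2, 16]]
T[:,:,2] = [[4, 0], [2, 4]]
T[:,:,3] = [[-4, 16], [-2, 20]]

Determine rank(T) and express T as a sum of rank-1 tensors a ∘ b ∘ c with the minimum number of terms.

Lower bound: the mode-1 unfolding of T (rows indexed by i, columns by (j,k) = (1,1), (1,2), (1,3), (2,1), (2,2), (2,3)) is [[4, 4, -4, 8, 0, 16], [2, 2, -2, 16, 4, 20]].
There the 2×2 minor on rows i ∈ {1, 2}, columns (j,k) ∈ {(1,1), (2,1)} is det [[4, 8], [2, 16]] = 48 ≠ 0, so this unfolding has rank ≥ 2; CP rank is at least every unfolding rank, so rank(T) ≥ 2. (Unfolding ranks only ever bound the CP rank from below — rank(T) can be strictly larger than all of them — so the matching upper bound has to come from an explicit 2-term decomposition.)
Upper bound — finding two terms. Write S_k = T[:,:,k] for the frontal slices: S₁ = [[4, 8], [2, 16]], S₂ = [[4, 0], [2, 4]], S₃ = [[-4, 16], [-2, 20]].
If T = a₁ ∘ b₁ ∘ c₁ + a₂ ∘ b₂ ∘ c₂ then each S_k = c₁[k]·a₁b₁ᵀ + c₂[k]·a₂b₂ᵀ. S₁ and S₂ are linearly independent, so a₁b₁ᵀ and a₂b₂ᵀ must span the same plane of matrices: they are the rank-1 matrices of the form x·S₁ + y·S₂.
det(x·S₁ + y·S₂) is 48·x² + 64·xy + 16·y² = 16·(x + y)(3·x + y), vanishing at (x:y) = (1:-1) and (1:-3).
M₁ = S₁ − S₂ = [[0, 8], [0, 12]] = 4·[2, 3][0, 1]ᵀ and M₂ = S₁ − 3·S₂ = [[-8, 8], [-4, 4]] = (-4)·[2, 1][1, -1]ᵀ, so take a₁ = [2, 3], b₁ = [0, 1], a₂ = [2, 1], b₂ = [1, -1].
Each slice is an integer combination of E₁ = a₁b₁ᵀ and E₂ = a₂b₂ᵀ: S₁ = 6·E₁ + 2·E₂, S₂ = 2·E₁ + 2·E₂, S₃ = 6·E₁ − 2·E₂; reading off coefficients, c₁ = [6, 2, 6] and c₂ = [2, 2, -2].
Hence T = [2, 3] ∘ [0, 1] ∘ [6, 2, 6] + [2, 1] ∘ [1, -1] ∘ [2, 2, -2], so rank(T) ≤ 2.
These bounds meet, so rank(T) = 2.
Check entry T[1,1,3] = -4: (2)·(0)·(6) + (2)·(1)·(-2) = -4.

rank(T) = 2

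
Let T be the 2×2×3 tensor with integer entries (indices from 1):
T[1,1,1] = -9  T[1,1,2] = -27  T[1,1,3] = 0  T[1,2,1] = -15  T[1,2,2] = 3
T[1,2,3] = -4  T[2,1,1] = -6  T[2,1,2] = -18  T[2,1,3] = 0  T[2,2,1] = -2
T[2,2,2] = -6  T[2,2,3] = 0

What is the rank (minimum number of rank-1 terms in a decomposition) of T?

Lower bound: the mode-2 unfolding of T (rows indexed by j, columns by (i,k) = (1,1), (1,2), (1,3), (2,1), (2,2), (2,3)) is [[-9, -27, 0, -6, -18, 0], [-15, 3, -4, -2, -6, 0]].
There the 2×2 minor on rows j ∈ {1, 2}, columns (i,k) ∈ {(1,1), (1,2)} is det [[-9, -27], [-15, 3]] = -432 ≠ 0, so this unfolding has rank ≥ 2; CP rank is at least every unfolding rank, so rank(T) ≥ 2. (Unfolding ranks only ever bound the CP rank from below — rank(T) can be strictly larger than all of them — so the matching upper bound has to come from an explicit 2-term decomposition.)
Upper bound — finding two terms. Write S_k = T[:,:,k] for the frontal slices: S₁ = [[-9, -15], [-6, -2]], S₂ = [[-27, 3], [-18, -6]], S₃ = [[0, -4], [0, 0]].
If T = a₁ ⊗ b₁ ⊗ c₁ + a₂ ⊗ b₂ ⊗ c₂ then each S_k = c₁[k]·a₁b₁ᵀ + c₂[k]·a₂b₂ᵀ. S₁ and S₂ are linearly independent, so a₁b₁ᵀ and a₂b₂ᵀ must span the same plane of matrices: they are the rank-1 matrices of the form x·S₁ + y·S₂.
det(x·S₁ + y·S₂) is −72·x² − 144·xy + 216·y² = (-72)·(x + 3·y)(x − y), vanishing at (x:y) = (3:-1) and (1:1).
M₁ = 3·S₁ − S₂ = [[0, -48], [0, 0]] = (-48)·(1, 0)(0, 1)ᵀ and M₂ = S₁ + S₂ = [[-36, -12], [-24, -8]] = (-4)·(3, 2)(3, 1)ᵀ, so take a₁ = (1, 0), b₁ = (0, 1), a₂ = (3, 2), b₂ = (3, 1).
Each slice is an integer combination of E₁ = a₁b₁ᵀ and E₂ = a₂b₂ᵀ: S₁ = −12·E₁ − E₂, S₂ = 12·E₁ − 3·E₂, S₃ = −4·E₁; reading off coefficients, c₁ = (-12, 12, -4) and c₂ = (-1, -3, 0).
Hence T = (1, 0) ⊗ (0, 1) ⊗ (-12, 12, -4) + (3, 2) ⊗ (3, 1) ⊗ (-1, -3, 0), so rank(T) ≤ 2.
These bounds meet, so rank(T) = 2.
Check entry T[2,1,3] = 0: (0)·(0)·(-4) + (2)·(3)·(0) = 0.

2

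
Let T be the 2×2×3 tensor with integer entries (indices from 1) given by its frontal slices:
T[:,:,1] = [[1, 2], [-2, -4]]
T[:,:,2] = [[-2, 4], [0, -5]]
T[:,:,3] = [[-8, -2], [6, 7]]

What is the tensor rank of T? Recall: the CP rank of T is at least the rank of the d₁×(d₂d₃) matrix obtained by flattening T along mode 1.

3

Lower bound: the mode-3 unfolding of T (rows indexed by k, columns by (i,j) = (1,1), (1,2), (2,1), (2,2)) is [[1, 2, -2, -4], [-2, 4, 0, -5], [-8, -2, 6, 7]].
There the 3×3 minor on rows k ∈ {1, 2, 3}, columns (i,j) ∈ {(1,1), (1,2), (2,1)} is det [[1, 2, -2], [-2, 4, 0], [-8, -2, 6]] = -24 ≠ 0, so this unfolding has rank ≥ 3; CP rank is at least every unfolding rank, so rank(T) ≥ 3. (Flattening ranks never certify an upper bound on CP rank; for that we must actually write T with 3 rank-1 terms.)
Upper bound: T is a sum of 3 rank-1 terms, T = [1, -2] ⊗ [1, 2] ⊗ [1, 1, -2] + [1, 0] ⊗ [1, 0] ⊗ [0, 1, -2] + [2, -1] ⊗ [2, -1] ⊗ [0, -1, -1] (one valid choice — decompositions are not unique — normalised so each a, b is primitive with positive first nonzero entry; check it by expanding all entries), so rank(T) ≤ 3.
These bounds meet, so rank(T) = 3.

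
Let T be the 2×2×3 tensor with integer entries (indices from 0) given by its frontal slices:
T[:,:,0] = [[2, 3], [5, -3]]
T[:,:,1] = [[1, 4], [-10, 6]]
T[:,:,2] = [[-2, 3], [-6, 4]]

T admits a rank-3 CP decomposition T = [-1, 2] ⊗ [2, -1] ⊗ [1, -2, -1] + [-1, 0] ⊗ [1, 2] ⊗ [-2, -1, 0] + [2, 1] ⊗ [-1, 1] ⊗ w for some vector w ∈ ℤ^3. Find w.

Subtract the known terms from T to get the rank-1 residual R = [2, 1] ⊗ [-1, 1] ⊗ w, so R[i,j,k] = a[i]·b[j]·w[k]. Pick indices with nonzero a[0]·b[0] = (2)·(-1) = -2. Only the fibre through (0,0,·) is needed: R[0,0,:] = T[0,0,:] − Σₗ aₗ[0]bₗ[0]cₗ = [2, 1, -2] − (-1)·(2)·[1, -2, -1] − (-1)·(1)·[-2, -1, 0] = [2, -4, -4]. Then w[k] = R[0,0,k] / -2 for each k, giving w = [2, -4, -4] / -2 = [-1, 2, 2].

w = [-1, 2, 2]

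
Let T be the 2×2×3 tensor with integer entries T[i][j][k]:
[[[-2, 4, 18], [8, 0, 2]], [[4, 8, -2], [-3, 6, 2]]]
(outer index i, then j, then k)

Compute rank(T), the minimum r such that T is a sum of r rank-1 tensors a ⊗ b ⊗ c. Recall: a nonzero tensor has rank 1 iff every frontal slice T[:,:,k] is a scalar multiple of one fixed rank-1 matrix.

3

Lower bound: the mode-3 unfolding of T (rows indexed by k, columns by (i,j) = (0,0), (0,1), (1,0), (1,1)) is [[-2, 8, 4, -3], [4, 0, 8, 6], [18, 2, -2, 2]].
There the 3×3 minor on rows k ∈ {0, 1, 2}, columns (i,j) ∈ {(0,0), (0,1), (1,0)} is det [[-2, 8, 4], [4, 0, 8], [18, 2, -2]] = 1280 ≠ 0, so this unfolding has rank ≥ 3; CP rank is at least every unfolding rank, so rank(T) ≥ 3. (Flattening ranks never certify an upper bound on CP rank; for that we must actually write T with 3 rank-1 terms.)
Upper bound: T is a sum of 3 rank-1 terms, T = [1, -1] ⊗ [1, 1] ⊗ [2, -4, 2] + [2, -1] ⊗ [2, -1] ⊗ [-2, 0, 2] + [2, 1] ⊗ [2, 1] ⊗ [1, 2, 2] (one valid choice — decompositions are not unique — normalised so each a, b is primitive with positive first nonzero entry; check it by expanding all entries), so rank(T) ≤ 3.
These bounds meet, so rank(T) = 3.
Check entry T[0,0,1] = 4: (1)·(1)·(-4) + (2)·(2)·(0) + (2)·(2)·(2) = 4.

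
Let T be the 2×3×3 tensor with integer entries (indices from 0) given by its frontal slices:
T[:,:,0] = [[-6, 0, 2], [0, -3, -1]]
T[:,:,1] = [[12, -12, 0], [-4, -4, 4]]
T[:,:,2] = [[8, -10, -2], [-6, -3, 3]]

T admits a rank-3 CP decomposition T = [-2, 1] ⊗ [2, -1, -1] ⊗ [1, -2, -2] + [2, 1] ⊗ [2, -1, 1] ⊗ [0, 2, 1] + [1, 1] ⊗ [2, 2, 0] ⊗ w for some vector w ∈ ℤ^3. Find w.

Subtract the known terms from T to get the rank-1 residual R = [1, 1] ⊗ [2, 2, 0] ⊗ w, so R[i,j,k] = a[i]·b[j]·w[k]. Pick indices with nonzero a[0]·b[0] = (1)·(2) = 2. Only the fibre through (0,0,·) is needed: R[0,0,:] = T[0,0,:] − Σₗ aₗ[0]bₗ[0]cₗ = [-6, 12, 8] − (-2)·(2)·[1, -2, -2] − (2)·(2)·[0, 2, 1] = [-2, -4, -4]. Then w[k] = R[0,0,k] / 2 for each k, giving w = [-2, -4, -4] / 2 = [-1, -2, -2].

w = [-1, -2, -2]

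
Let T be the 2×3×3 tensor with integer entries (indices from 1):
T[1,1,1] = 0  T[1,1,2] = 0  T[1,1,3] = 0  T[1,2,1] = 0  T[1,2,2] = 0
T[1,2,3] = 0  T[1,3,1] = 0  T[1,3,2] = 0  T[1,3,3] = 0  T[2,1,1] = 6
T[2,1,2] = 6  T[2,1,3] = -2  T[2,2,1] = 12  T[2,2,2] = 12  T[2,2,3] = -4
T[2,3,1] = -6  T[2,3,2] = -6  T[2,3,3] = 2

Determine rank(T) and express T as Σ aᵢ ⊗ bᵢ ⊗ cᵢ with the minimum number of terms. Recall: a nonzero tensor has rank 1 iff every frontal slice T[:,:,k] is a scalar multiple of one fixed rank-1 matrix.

rank(T) = 1

Lower bound: T ≠ 0 (e.g. T[2,1,1] = 6), so rank(T) ≥ 1.
Upper bound: if T = a ⊗ b ⊗ c then every fibre of T is a multiple of the corresponding factor, so read the factors off the fibres through the nonzero entry T[2,1,1] = 6.
The mode-1 fibre T[:,1,1] = [0, 6] gives a = (0, 1) (primitive direction); the mode-2 fibre T[2,:,1] = [6, 12, -6] gives b = (1, 2, -1); then c[k] = T[2,1,k] / (a[2]·b[1]) = [6, 6, -2] / 1 = (6, 6, -2).
Expanding (0, 1) ⊗ (1, 2, -1) ⊗ (6, 6, -2) reproduces all 18 entries of T, so T = (0, 1) ⊗ (1, 2, -1) ⊗ (6, 6, -2) and rank(T) ≤ 1.
These bounds meet, so rank(T) = 1.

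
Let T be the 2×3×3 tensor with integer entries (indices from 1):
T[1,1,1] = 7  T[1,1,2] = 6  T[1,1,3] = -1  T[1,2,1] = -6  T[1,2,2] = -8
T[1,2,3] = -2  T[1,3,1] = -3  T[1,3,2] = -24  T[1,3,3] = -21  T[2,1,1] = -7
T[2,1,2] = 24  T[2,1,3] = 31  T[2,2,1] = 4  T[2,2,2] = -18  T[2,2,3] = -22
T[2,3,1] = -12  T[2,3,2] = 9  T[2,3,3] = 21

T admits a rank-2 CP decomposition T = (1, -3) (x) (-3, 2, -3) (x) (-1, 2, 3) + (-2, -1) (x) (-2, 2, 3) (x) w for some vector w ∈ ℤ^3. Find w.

w = (1, 3, 2)

Subtract the known terms from T to get the rank-1 residual R = (-2, -1) (x) (-2, 2, 3) (x) w, so R[i,j,k] = a[i]·b[j]·w[k]. Pick indices with nonzero a[1]·b[1] = (-2)·(-2) = 4. Only the fibre through (1,1,·) is needed: R[1,1,:] = T[1,1,:] − Σₗ aₗ[1]bₗ[1]cₗ = [7, 6, -1] − (1)·(-3)·(-1, 2, 3) = [4, 12, 8]. Then w[k] = R[1,1,k] / 4 for each k, giving w = [4, 12, 8] / 4 = (1, 3, 2).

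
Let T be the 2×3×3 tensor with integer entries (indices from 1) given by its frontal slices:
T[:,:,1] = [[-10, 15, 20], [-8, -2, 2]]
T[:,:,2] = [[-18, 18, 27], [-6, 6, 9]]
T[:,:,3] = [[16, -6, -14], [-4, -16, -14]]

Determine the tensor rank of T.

Lower bound: the mode-1 unfolding of T (rows indexed by i, columns by (j,k) = (1,1), (1,2), (1,3), (2,1), (2,2), (2,3), (3,1), (3,2), (3,3)) is [[-10, -18, 16, 15, 18, -6, 20, 27, -14], [-8, -6, -4, -2, 6, -16, 2, 9, -14]].
There the 2×2 minor on rows i ∈ {1, 2}, columns (j,k) ∈ {(1,1), (1,2)} is det [[-10, -18], [-8, -6]] = -84 ≠ 0, so this unfolding has rank ≥ 2; CP rank is at least every unfolding rank, so rank(T) ≥ 2. (Unfolding ranks only ever bound the CP rank from below — rank(T) can be strictly larger than all of them — so the matching upper bound has to come from an explicit 2-term decomposition.)
Upper bound — finding two terms. Write S_k = T[:,:,k] for the frontal slices: S₁ = [[-10, 15, 20], [-8, -2, 2]], S₂ = [[-18, 18, 27], [-6, 6, 9]], S₃ = [[16, -6, -14], [-4, -16, -14]].
If T = a₁ ⊗ b₁ ⊗ c₁ + a₂ ⊗ b₂ ⊗ c₂ then each S_k = c₁[k]·a₁b₁ᵀ + c₂[k]·a₂b₂ᵀ. S₁ and S₂ are linearly independent, so a₁b₁ᵀ and a₂b₂ᵀ must span the same plane of matrices: they are the rank-1 matrices of the form x·S₁ + y·S₂.
The 2×2 minor of x·S₁ + y·S₂ on rows {1,2}, columns {1,2} is 140·x² + 210·xy = 70·(2·x + 3·y)(x), vanishing at (x:y) = (3:-2) and (0:1).
M₁ = 3·S₁ − 2·S₂ = [[6, 9, 6], [-12, -18, -12]] = 3·[1, -2][2, 3, 2]ᵀ and M₂ = S₂ = [[-18, 18, 27], [-6, 6, 9]] = (-3)·[3, 1][2, -2, -3]ᵀ, so take a₁ = [1, -2], b₁ = [2, 3, 2], a₂ = [3, 1], b₂ = [2, -2, -3].
Each slice is an integer combination of E₁ = a₁b₁ᵀ and E₂ = a₂b₂ᵀ: S₁ = E₁ − 2·E₂, S₂ = −3·E₂, S₃ = 2·E₁ + 2·E₂; reading off coefficients, c₁ = [1, 0, 2] and c₂ = [-2, -3, 2].
Hence T = [1, -2] ⊗ [2, 3, 2] ⊗ [1, 0, 2] + [3, 1] ⊗ [2, -2, -3] ⊗ [-2, -3, 2], so rank(T) ≤ 2.
These bounds meet, so rank(T) = 2.
Check entry T[1,3,3] = -14: (1)·(2)·(2) + (3)·(-3)·(2) = -14.

2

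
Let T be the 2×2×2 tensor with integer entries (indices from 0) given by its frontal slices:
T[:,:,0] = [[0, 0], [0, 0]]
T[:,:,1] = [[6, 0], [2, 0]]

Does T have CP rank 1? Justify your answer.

The mode-1 fibre T[:,0,1] = [6, 2] gives a = [3, 1] (primitive direction); the mode-2 fibre T[0,:,1] = [6, 0] gives b = [1, 0]; then c[k] = T[0,0,k] / (a[0]·b[0]) = [0, 6] / 3 = [0, 2].
Expanding [3, 1] ⊗ [1, 0] ⊗ [0, 2] reproduces all 8 entries of T, so T = [3, 1] ⊗ [1, 0] ⊗ [0, 2] and rank(T) ≤ 1.
Equivalently every frontal slice T[:,:,k] is c[k] times the rank-1 matrix [3, 1] ⊗ [1, 0]. So T has rank 1 (it is nonzero).

Yes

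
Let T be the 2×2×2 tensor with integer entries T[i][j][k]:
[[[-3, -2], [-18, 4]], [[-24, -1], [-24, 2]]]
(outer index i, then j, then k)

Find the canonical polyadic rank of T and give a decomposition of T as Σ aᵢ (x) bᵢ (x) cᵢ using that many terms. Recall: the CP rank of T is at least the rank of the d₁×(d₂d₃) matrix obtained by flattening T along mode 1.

Lower bound: in the mode-3 unfolding of T (rows indexed by k, columns by (i,j)) the 2×2 minor on rows k ∈ {0, 1}, columns (i,j) ∈ {(0,0), (0,1)} is det [[-3, -18], [-2, 4]] = -48 ≠ 0, so that unfolding has rank ≥ 2 and hence rank(T) ≥ 2 (CP rank is at least every unfolding rank, though it can be larger).
Upper bound: with S_k = T[:,:,k], the two rank-1 terms a₁b₁ᵀ, a₂b₂ᵀ are the rank-1 members of the pencil x·S₀ + y·S₁.
det(x·S₀ + y·S₁) is −360·x² + 120·xy = (-120)·(3·x − y)(x), vanishing at (x:y) = (1:3) and (0:1).
M₁ = S₀ + 3·S₁ = [[-9, -6], [-27, -18]] = (-3)·[1, 3][3, 2]ᵀ and M₂ = S₁ = [[-2, 4], [-1, 2]] = −[2, 1][1, -2]ᵀ, so take a₁ = [1, 3], b₁ = [3, 2], a₂ = [2, 1], b₂ = [1, -2].
Each slice is an integer combination of E₁ = a₁b₁ᵀ and E₂ = a₂b₂ᵀ: S₀ = −3·E₁ + 3·E₂, S₁ = −E₂; reading off coefficients, c₁ = [-3, 0] and c₂ = [3, -1].
Hence T = [1, 3] (x) [3, 2] (x) [-3, 0] + [2, 1] (x) [1, -2] (x) [3, -1], so rank(T) ≤ 2.
These bounds meet, so rank(T) = 2.

rank(T) = 2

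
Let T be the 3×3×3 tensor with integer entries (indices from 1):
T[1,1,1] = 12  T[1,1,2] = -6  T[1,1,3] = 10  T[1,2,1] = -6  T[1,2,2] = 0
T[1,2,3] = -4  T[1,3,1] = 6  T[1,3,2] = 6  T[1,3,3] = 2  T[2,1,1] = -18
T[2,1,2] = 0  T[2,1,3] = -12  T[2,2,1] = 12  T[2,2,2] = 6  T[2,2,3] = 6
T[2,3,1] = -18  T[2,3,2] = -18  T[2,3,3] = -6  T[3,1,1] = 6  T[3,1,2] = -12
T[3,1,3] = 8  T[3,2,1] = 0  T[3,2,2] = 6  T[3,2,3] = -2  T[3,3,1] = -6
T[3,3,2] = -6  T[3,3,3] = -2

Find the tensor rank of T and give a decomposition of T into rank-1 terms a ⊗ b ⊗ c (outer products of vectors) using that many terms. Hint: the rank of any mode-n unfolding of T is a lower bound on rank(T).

Lower bound: the mode-2 unfolding of T (rows indexed by j, columns by (i,k) = (1,1), (1,2), (1,3), (2,1), (2,2), (2,3), (3,1), (3,2), (3,3)) is [[12, -6, 10, -18, 0, -12, 6, -12, 8], [-6, 0, -4, 12, 6, 6, 0, 6, -2], [6, 6, 2, -18, -18, -6, -6, -6, -2]].
There the 2×2 minor on rows j ∈ {1, 2}, columns (i,k) ∈ {(1,1), (1,2)} is det [[12, -6], [-6, 0]] = -36 ≠ 0, so this unfolding has rank ≥ 2; CP rank is at least every unfolding rank, so rank(T) ≥ 2. (Unfolding ranks only ever bound the CP rank from below — rank(T) can be strictly larger than all of them — so the matching upper bound has to come from an explicit 2-term decomposition.)
Upper bound — finding two terms. Write S_k = T[:,:,k] for the frontal slices: S₁ = [[12, -6, 6], [-18, 12, -18], [6, 0, -6]], S₂ = [[-6, 0, 6], [0, 6, -18], [-12, 6, -6]], S₃ = [[10, -4, 2], [-12, 6, -6], [8, -2, -2]].
If T = a₁ ⊗ b₁ ⊗ c₁ + a₂ ⊗ b₂ ⊗ c₂ then each S_k = c₁[k]·a₁b₁ᵀ + c₂[k]·a₂b₂ᵀ. S₁ and S₂ are linearly independent, so a₁b₁ᵀ and a₂b₂ᵀ must span the same plane of matrices: they are the rank-1 matrices of the form x·S₁ + y·S₂.
The 2×2 minor of x·S₁ + y·S₂ on rows {1,2}, columns {1,2} is 36·x² − 36·y² = 36·(x − y)(x + y), vanishing at (x:y) = (1:1) and (1:-1).
M₁ = S₁ + S₂ = [[6, -6, 12], [-18, 18, -36], [-6, 6, -12]] = 6·(1, -3, -1)(1, -1, 2)ᵀ and M₂ = S₁ − S₂ = [[18, -6, 0], [-18, 6, 0], [18, -6, 0]] = 6·(1, -1, 1)(3, -1, 0)ᵀ, so take a₁ = (1, -3, -1), b₁ = (1, -1, 2), a₂ = (1, -1, 1), b₂ = (3, -1, 0).
Each slice is an integer combination of E₁ = a₁b₁ᵀ and E₂ = a₂b₂ᵀ: S₁ = 3·E₁ + 3·E₂, S₂ = 3·E₁ − 3·E₂, S₃ = E₁ + 3·E₂; reading off coefficients, c₁ = (3, 3, 1) and c₂ = (3, -3, 3).
Hence T = (1, -3, -1) ⊗ (1, -1, 2) ⊗ (3, 3, 1) + (1, -1, 1) ⊗ (3, -1, 0) ⊗ (3, -3, 3), so rank(T) ≤ 2.
These bounds meet, so rank(T) = 2.
Check entry T[3,2,1] = 0: (-1)·(-1)·(3) + (1)·(-1)·(3) = 0.

rank(T) = 2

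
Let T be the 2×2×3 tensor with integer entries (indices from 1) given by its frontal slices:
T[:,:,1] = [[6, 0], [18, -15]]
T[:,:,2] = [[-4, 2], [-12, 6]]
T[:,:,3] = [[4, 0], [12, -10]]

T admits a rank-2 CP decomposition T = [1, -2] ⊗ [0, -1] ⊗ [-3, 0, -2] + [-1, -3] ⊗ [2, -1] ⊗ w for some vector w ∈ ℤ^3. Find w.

w = [-3, 2, -2]

Subtract the known terms from T to get the rank-1 residual R = [-1, -3] ⊗ [2, -1] ⊗ w, so R[i,j,k] = a[i]·b[j]·w[k]. Pick indices with nonzero a[1]·b[1] = (-1)·(2) = -2. Only the fibre through (1,1,·) is needed: R[1,1,:] = T[1,1,:] − Σₗ aₗ[1]bₗ[1]cₗ = [6, -4, 4] − (1)·(0)·[-3, 0, -2] = [6, -4, 4]. Then w[k] = R[1,1,k] / -2 for each k, giving w = [6, -4, 4] / -2 = [-3, 2, -2].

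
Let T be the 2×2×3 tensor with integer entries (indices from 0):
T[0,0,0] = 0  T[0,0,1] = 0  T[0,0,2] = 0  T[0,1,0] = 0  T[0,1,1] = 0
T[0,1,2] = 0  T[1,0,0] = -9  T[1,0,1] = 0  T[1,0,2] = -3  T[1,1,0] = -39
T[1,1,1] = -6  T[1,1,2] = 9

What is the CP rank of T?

2

Lower bound: the mode-3 unfolding of T (rows indexed by k, columns by (i,j) = (0,0), (0,1), (1,0), (1,1)) is [[0, 0, -9, -39], [0, 0, 0, -6], [0, 0, -3, 9]].
There the 2×2 minor on rows k ∈ {0, 1}, columns (i,j) ∈ {(1,0), (1,1)} is det [[-9, -39], [0, -6]] = 54 ≠ 0, so this unfolding has rank ≥ 2; CP rank is at least every unfolding rank, so rank(T) ≥ 2. (Unfolding ranks only ever bound the CP rank from below — rank(T) can be strictly larger than all of them — so the matching upper bound has to come from an explicit 2-term decomposition.)
Upper bound — finding two terms. Every mode-1 slice of T is a multiple of one matrix: T[i,:,:] = a[i]·M with a = [0, 1] and M = [[-9, 0, -3], [-39, -6, 9]] (rows indexed by j, columns by k). So it suffices to write M as a sum of two rank-1 matrices.
Splitting M by its rows (j = 0, 1), M = [1, 0][-9, 0, -3]ᵀ + [0, 1][-39, -6, 9]ᵀ.
Hence T = [0, 1] (x) [1, 0] (x) [-9, 0, -3] + [0, 1] (x) [0, 1] (x) [-39, -6, 9], so rank(T) ≤ 2.
These bounds meet, so rank(T) = 2.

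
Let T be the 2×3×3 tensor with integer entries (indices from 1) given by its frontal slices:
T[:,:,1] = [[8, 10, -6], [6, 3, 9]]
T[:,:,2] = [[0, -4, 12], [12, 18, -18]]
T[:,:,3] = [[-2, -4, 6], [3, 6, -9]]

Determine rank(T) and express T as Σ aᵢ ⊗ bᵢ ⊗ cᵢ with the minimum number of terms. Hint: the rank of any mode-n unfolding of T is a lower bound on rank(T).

rank(T) = 2

Lower bound: in the mode-2 unfolding of T (rows indexed by j, columns by (i,k)) the 2×2 minor on rows j ∈ {1, 2}, columns (i,k) ∈ {(1,1), (1,2)} is det [[8, 0], [10, -4]] = -32 ≠ 0, so that unfolding has rank ≥ 2 and hence rank(T) ≥ 2 (CP rank is at least every unfolding rank, though it can be larger).
Upper bound: with S_k = T[:,:,k], the two rank-1 terms a₁b₁ᵀ, a₂b₂ᵀ are the rank-1 members of the pencil x·S₁ + y·S₂.
The 2×2 minor of x·S₁ + y·S₂ on rows {1,2}, columns {1,2} is −36·x² + 48·xy + 48·y² = (-12)·(x − 2·y)(3·x + 2·y), vanishing at (x:y) = (2:1) and (2:-3).
M₁ = 2·S₁ + S₂ = [[16, 16, 0], [24, 24, 0]] = 8·(2, 3)(1, 1, 0)ᵀ and M₂ = 2·S₁ − 3·S₂ = [[16, 32, -48], [-24, -48, 72]] = 8·(2, -3)(1, 2, -3)ᵀ, so take a₁ = (2, 3), b₁ = (1, 1, 0), a₂ = (2, -3), b₂ = (1, 2, -3).
Each slice is an integer combination of E₁ = a₁b₁ᵀ and E₂ = a₂b₂ᵀ: S₁ = 3·E₁ + E₂, S₂ = 2·E₁ − 2·E₂, S₃ = −E₂; reading off coefficients, c₁ = (3, 2, 0) and c₂ = (1, -2, -1).
Hence T = (2, 3) ⊗ (1, 1, 0) ⊗ (3, 2, 0) + (2, -3) ⊗ (1, 2, -3) ⊗ (1, -2, -1), so rank(T) ≤ 2.
These bounds meet, so rank(T) = 2.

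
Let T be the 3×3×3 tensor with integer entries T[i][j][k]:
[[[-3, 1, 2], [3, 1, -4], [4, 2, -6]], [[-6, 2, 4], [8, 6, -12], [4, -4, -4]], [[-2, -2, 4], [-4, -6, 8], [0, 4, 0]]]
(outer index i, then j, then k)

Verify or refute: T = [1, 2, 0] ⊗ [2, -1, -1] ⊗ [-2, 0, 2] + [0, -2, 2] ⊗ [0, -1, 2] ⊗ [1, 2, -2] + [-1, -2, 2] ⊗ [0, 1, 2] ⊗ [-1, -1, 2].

Reconstruct entry (0,0,0) from the claimed factors: Σₗ aₗ[0]bₗ[0]cₗ[0] = (1)·(2)·(-2) + (0)·(0)·(1) + (-1)·(0)·(-1) = -4, but T[0,0,0] = -3. The claim is false.

No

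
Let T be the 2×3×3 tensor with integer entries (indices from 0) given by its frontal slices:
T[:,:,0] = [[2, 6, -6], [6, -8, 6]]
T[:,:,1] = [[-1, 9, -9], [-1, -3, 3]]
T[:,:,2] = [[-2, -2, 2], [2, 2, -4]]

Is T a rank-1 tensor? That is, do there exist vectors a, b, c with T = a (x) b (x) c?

No

The mode-3 unfolding of T (rows indexed by k, columns by (i,j) = (0,0), (0,1), (0,2), (1,0), (1,1), (1,2)) is [[2, 6, -6, 6, -8, 6], [-1, 9, -9, -1, -3, 3], [-2, -2, 2, 2, 2, -4]].
There the 3×3 minor on rows k ∈ {0, 1, 2}, columns (i,j) ∈ {(0,0), (0,1), (1,0)} is det [[2, 6, 6], [-1, 9, -1], [-2, -2, 2]] = 176 ≠ 0, so this unfolding has rank ≥ 3; CP rank is at least every unfolding rank, so rank(T) ≥ 3.
In particular rank(T) ≥ 3 > 1, so T is not rank-1.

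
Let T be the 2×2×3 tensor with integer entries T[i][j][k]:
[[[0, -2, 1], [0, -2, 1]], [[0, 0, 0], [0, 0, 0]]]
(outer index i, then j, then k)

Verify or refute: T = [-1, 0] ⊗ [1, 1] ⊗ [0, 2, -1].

Reconstruct entrywise from the claimed factors. For example, T[0,0,2] = 1 and Σₗ aₗ[0]bₗ[0]cₗ[2] = (-1)·(1)·(-1) = 1; checking all 12 entries, every one matches. The claim holds.

Yes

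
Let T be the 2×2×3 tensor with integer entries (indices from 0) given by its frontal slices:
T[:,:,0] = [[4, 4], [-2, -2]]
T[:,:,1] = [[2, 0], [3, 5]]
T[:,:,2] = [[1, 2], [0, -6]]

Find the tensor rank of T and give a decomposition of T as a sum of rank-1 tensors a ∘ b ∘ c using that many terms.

Lower bound: the mode-3 unfolding of T (rows indexed by k, columns by (i,j) = (0,0), (0,1), (1,0), (1,1)) is [[4, 4, -2, -2], [2, 0, 3, 5], [1, 2, 0, -6]].
There the 3×3 minor on rows k ∈ {0, 1, 2}, columns (i,j) ∈ {(0,0), (0,1), (1,0)} is det [[4, 4, -2], [2, 0, 3], [1, 2, 0]] = -20 ≠ 0, so this unfolding has rank ≥ 3; CP rank is at least every unfolding rank, so rank(T) ≥ 3. (Unfolding ranks only ever bound the CP rank from below — rank(T) can be strictly larger than all of them — so the matching upper bound has to come from an explicit 3-term decomposition.)
Upper bound: T is a sum of 3 rank-1 terms, T = [0, 1] ∘ [1, -1] ∘ [0, 1, 2] + [1, -2] ∘ [1, 2] ∘ [0, -2, 1] + [2, -1] ∘ [1, 1] ∘ [2, 2, 0] (written with every a and b primitive with positive leading entry and the scale carried by c; CP decompositions are not unique, and this one is verified by expanding entrywise), so rank(T) ≤ 3.
These bounds meet, so rank(T) = 3.

rank(T) = 3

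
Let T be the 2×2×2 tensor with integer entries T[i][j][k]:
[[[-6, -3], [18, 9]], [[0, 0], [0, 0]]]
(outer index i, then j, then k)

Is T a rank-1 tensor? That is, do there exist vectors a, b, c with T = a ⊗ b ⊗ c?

The mode-1 fibre T[:,0,0] = [-6, 0] gives a = (1, 0) (primitive direction); the mode-2 fibre T[0,:,0] = [-6, 18] gives b = (1, -3); then c[k] = T[0,0,k] / (a[0]·b[0]) = [-6, -3] / 1 = (-6, -3).
Expanding (1, 0) ⊗ (1, -3) ⊗ (-6, -3) reproduces all 8 entries of T, so T = (1, 0) ⊗ (1, -3) ⊗ (-6, -3) and rank(T) ≤ 1.
Equivalently every frontal slice T[:,:,k] is c[k] times the rank-1 matrix (1, 0) ⊗ (1, -3). So T has rank 1 (it is nonzero).

Yes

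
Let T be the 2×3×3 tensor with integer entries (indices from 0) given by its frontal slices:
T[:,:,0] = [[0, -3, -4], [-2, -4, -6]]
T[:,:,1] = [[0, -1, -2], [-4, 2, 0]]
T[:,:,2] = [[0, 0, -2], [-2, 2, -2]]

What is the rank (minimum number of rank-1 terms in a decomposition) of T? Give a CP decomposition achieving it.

rank(T) = 3

Lower bound: the mode-3 unfolding of T (rows indexed by k, columns by (i,j) = (0,0), (0,1), (0,2), (1,0), (1,1), (1,2)) is [[0, -3, -4, -2, -4, -6], [0, -1, -2, -4, 2, 0], [0, 0, -2, -2, 2, -2]].
There the 3×3 minor on rows k ∈ {0, 1, 2}, columns (i,j) ∈ {(0,1), (0,2), (1,0)} is det [[-3, -4, -2], [-1, -2, -4], [0, -2, -2]] = 16 ≠ 0, so this unfolding has rank ≥ 3; CP rank is at least every unfolding rank, so rank(T) ≥ 3. (This is only a lower bound: in general the CP rank may exceed every unfolding rank, so we still need to exhibit 3 rank-1 terms summing to T.)
Upper bound: T is a sum of 3 rank-1 terms, T = [0, 1] ⊗ [1, -1, -1] ⊗ [-2, -4, -2] + [1, 2] ⊗ [0, 1, 0] ⊗ [-1, 0, 1] + [1, 2] ⊗ [0, 1, 2] ⊗ [-2, -1, -1] (written with every a and b primitive with positive leading entry and the scale carried by c; CP decompositions are not unique, and this one is verified by expanding entrywise), so rank(T) ≤ 3.
These bounds meet, so rank(T) = 3.
Check entry T[0,1,2] = 0: (0)·(-1)·(-2) + (1)·(1)·(1) + (1)·(1)·(-1) = 0.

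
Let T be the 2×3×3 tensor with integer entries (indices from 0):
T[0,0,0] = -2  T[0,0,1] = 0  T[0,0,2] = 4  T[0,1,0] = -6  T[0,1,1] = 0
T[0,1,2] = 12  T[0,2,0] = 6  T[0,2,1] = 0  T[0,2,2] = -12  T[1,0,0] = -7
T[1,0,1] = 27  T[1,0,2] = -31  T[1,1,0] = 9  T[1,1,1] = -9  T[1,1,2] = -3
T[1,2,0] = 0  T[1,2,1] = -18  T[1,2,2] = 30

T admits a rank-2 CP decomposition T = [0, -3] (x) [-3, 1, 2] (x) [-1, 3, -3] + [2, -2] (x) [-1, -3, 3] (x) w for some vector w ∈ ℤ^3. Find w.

w = [1, 0, -2]

Subtract the known terms from T to get the rank-1 residual R = [2, -2] (x) [-1, -3, 3] (x) w, so R[i,j,k] = a[i]·b[j]·w[k]. Pick indices with nonzero a[0]·b[0] = (2)·(-1) = -2. Only the fibre through (0,0,·) is needed: R[0,0,:] = T[0,0,:] − Σₗ aₗ[0]bₗ[0]cₗ = [-2, 0, 4] − (0)·(-3)·[-1, 3, -3] = [-2, 0, 4]. Then w[k] = R[0,0,k] / -2 for each k, giving w = [-2, 0, 4] / -2 = [1, 0, -2].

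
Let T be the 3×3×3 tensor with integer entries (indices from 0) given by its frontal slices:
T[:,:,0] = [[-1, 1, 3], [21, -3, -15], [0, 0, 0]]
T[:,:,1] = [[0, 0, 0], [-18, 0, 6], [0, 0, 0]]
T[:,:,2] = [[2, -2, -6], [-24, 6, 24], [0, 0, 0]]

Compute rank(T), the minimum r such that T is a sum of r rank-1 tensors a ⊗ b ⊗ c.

2

Lower bound: the mode-2 unfolding of T (rows indexed by j, columns by (i,k) = (0,0), (0,1), (0,2), (1,0), (1,1), (1,2), (2,0), (2,1), (2,2)) is [[-1, 0, 2, 21, -18, -24, 0, 0, 0], [1, 0, -2, -3, 0, 6, 0, 0, 0], [3, 0, -6, -15, 6, 24, 0, 0, 0]].
There the 2×2 minor on rows j ∈ {0, 1}, columns (i,k) ∈ {(0,0), (1,0)} is det [[-1, 21], [1, -3]] = -18 ≠ 0, so this unfolding has rank ≥ 2; CP rank is at least every unfolding rank, so rank(T) ≥ 2. (This is only a lower bound: in general the CP rank may exceed every unfolding rank, so we still need to exhibit 2 rank-1 terms summing to T.)
Upper bound — finding two terms. Write S_k = T[:,:,k] for the frontal slices: S₀ = [[-1, 1, 3], [21, -3, -15], [0, 0, 0]], S₁ = [[0, 0, 0], [-18, 0, 6], [0, 0, 0]], S₂ = [[2, -2, -6], [-24, 6, 24], [0, 0, 0]].
If T = a₁ ⊗ b₁ ⊗ c₁ + a₂ ⊗ b₂ ⊗ c₂ then each S_k = c₁[k]·a₁b₁ᵀ + c₂[k]·a₂b₂ᵀ. S₀ and S₁ are linearly independent, so a₁b₁ᵀ and a₂b₂ᵀ must span the same plane of matrices: they are the rank-1 matrices of the form x·S₀ + y·S₁.
The 2×2 minor of x·S₀ + y·S₁ on rows {0,1}, columns {0,1} is −18·x² + 18·xy = (-18)·(x − y)(x), vanishing at (x:y) = (1:1) and (0:1).
M₁ = S₀ + S₁ = [[-1, 1, 3], [3, -3, -9], [0, 0, 0]] = −(1, -3, 0)(1, -1, -3)ᵀ and M₂ = S₁ = [[0, 0, 0], [-18, 0, 6], [0, 0, 0]] = (-6)·(0, 1, 0)(3, 0, -1)ᵀ, so take a₁ = (1, -3, 0), b₁ = (1, -1, -3), a₂ = (0, 1, 0), b₂ = (3, 0, -1).
Each slice is an integer combination of E₁ = a₁b₁ᵀ and E₂ = a₂b₂ᵀ: S₀ = −E₁ + 6·E₂, S₁ = −6·E₂, S₂ = 2·E₁ − 6·E₂; reading off coefficients, c₁ = (-1, 0, 2) and c₂ = (6, -6, -6).
Hence T = (1, -3, 0) ⊗ (1, -1, -3) ⊗ (-1, 0, 2) + (0, 1, 0) ⊗ (3, 0, -1) ⊗ (6, -6, -6), so rank(T) ≤ 2.
These bounds meet, so rank(T) = 2.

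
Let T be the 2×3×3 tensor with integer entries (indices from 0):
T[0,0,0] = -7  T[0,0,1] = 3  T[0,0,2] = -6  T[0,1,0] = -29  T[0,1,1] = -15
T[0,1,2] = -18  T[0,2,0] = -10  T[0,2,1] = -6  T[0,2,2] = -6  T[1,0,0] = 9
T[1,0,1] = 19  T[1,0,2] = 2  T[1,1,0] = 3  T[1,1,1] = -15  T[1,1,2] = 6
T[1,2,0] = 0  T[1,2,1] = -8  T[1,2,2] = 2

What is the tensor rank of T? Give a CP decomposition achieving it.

rank(T) = 2

Lower bound: the mode-3 unfolding of T (rows indexed by k, columns by (i,j) = (0,0), (0,1), (0,2), (1,0), (1,1), (1,2)) is [[-7, -29, -10, 9, 3, 0], [3, -15, -6, 19, -15, -8], [-6, -18, -6, 2, 6, 2]].
There the 2×2 minor on rows k ∈ {0, 1}, columns (i,j) ∈ {(0,0), (0,1)} is det [[-7, -29], [3, -15]] = 192 ≠ 0, so this unfolding has rank ≥ 2; CP rank is at least every unfolding rank, so rank(T) ≥ 2. (This is only a lower bound: in general the CP rank may exceed every unfolding rank, so we still need to exhibit 2 rank-1 terms summing to T.)
Upper bound — finding two terms. Write S_k = T[:,:,k] for the frontal slices: S₀ = [[-7, -29, -10], [9, 3, 0]], S₁ = [[3, -15, -6], [19, -15, -8]], S₂ = [[-6, -18, -6], [2, 6, 2]].
If T = a₁ ⊗ b₁ ⊗ c₁ + a₂ ⊗ b₂ ⊗ c₂ then each S_k = c₁[k]·a₁b₁ᵀ + c₂[k]·a₂b₂ᵀ. S₀ and S₁ are linearly independent, so a₁b₁ᵀ and a₂b₂ᵀ must span the same plane of matrices: they are the rank-1 matrices of the form x·S₀ + y·S₁.
The 2×2 minor of x·S₀ + y·S₁ on rows {0,1}, columns {0,1} is 240·x² + 800·xy + 240·y² = 80·(x + 3·y)(3·x + y), vanishing at (x:y) = (3:-1) and (1:-3).
M₁ = 3·S₀ − S₁ = [[-24, -72, -24], [8, 24, 8]] = (-8)·[3, -1][1, 3, 1]ᵀ and M₂ = S₀ − 3·S₁ = [[-16, 16, 8], [-48, 48, 24]] = (-8)·[1, 3][2, -2, -1]ᵀ, so take a₁ = [3, -1], b₁ = [1, 3, 1], a₂ = [1, 3], b₂ = [2, -2, -1].
Each slice is an integer combination of E₁ = a₁b₁ᵀ and E₂ = a₂b₂ᵀ: S₀ = −3·E₁ + E₂, S₁ = −E₁ + 3·E₂, S₂ = −2·E₁; reading off coefficients, c₁ = [-3, -1, -2] and c₂ = [1, 3, 0].
Hence T = [3, -1] ⊗ [1, 3, 1] ⊗ [-3, -1, -2] + [1, 3] ⊗ [2, -2, -1] ⊗ [1, 3, 0], so rank(T) ≤ 2.
These bounds meet, so rank(T) = 2.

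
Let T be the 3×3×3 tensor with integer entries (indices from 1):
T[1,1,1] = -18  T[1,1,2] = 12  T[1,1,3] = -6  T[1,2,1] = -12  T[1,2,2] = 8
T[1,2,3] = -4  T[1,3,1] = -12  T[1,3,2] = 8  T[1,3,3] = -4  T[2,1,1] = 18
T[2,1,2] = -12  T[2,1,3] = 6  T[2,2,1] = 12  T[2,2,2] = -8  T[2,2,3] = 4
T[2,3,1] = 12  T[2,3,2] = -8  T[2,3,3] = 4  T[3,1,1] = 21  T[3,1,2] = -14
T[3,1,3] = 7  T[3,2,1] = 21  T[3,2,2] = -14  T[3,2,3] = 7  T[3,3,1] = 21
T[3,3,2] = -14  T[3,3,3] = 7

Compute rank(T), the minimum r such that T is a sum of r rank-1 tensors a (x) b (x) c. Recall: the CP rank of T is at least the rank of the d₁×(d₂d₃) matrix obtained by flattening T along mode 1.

Lower bound: the mode-2 unfolding of T (rows indexed by j, columns by (i,k) = (1,1), (1,2), (1,3), (2,1), (2,2), (2,3), (3,1), (3,2), (3,3)) is [[-18, 12, -6, 18, -12, 6, 21, -14, 7], [-12, 8, -4, 12, -8, 4, 21, -14, 7], [-12, 8, -4, 12, -8, 4, 21, -14, 7]].
There the 2×2 minor on rows j ∈ {1, 2}, columns (i,k) ∈ {(1,1), (3,1)} is det [[-18, 21], [-12, 21]] = -126 ≠ 0, so this unfolding has rank ≥ 2; CP rank is at least every unfolding rank, so rank(T) ≥ 2. (This is only a lower bound: in general the CP rank may exceed every unfolding rank, so we still need to exhibit 2 rank-1 terms summing to T.)
Upper bound — finding two terms. Every mode-3 slice of T is a multiple of one matrix: T[:,:,k] = c[k]·M with c = (3, -2, 1) and M = [[-6, -4, -4], [6, 4, 4], [7, 7, 7]] (rows indexed by i, columns by j). So it suffices to write M as a sum of two rank-1 matrices.
The rows of M satisfy (row 1) = −(row 2), so splitting by rows, M = (-1, 1, 0)(6, 4, 4)ᵀ + (0, 0, 1)(7, 7, 7)ᵀ.
Hence T = (-1, 1, 0) (x) (6, 4, 4) (x) (3, -2, 1) + (0, 0, 1) (x) (7, 7, 7) (x) (3, -2, 1), so rank(T) ≤ 2.
These bounds meet, so rank(T) = 2.

2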